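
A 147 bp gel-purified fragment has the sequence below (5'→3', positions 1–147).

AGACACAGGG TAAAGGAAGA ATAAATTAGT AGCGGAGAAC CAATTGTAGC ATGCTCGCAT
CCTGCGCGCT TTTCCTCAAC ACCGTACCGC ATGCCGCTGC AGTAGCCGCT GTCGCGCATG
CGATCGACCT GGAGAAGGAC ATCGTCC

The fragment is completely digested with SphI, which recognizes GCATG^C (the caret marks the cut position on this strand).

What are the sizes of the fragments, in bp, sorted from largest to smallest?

53, 40, 27, 27 bp

SphI sites (GCATGC) start at positions 49, 89, 116.
SphI cuts after base 5 of each site (before the last base), so after positions 53, 93, 120.
Linear molecule, 3 cuts → 4 fragments:
  1–53 → 53 bp
  54–93 → 40 bp
  94–120 → 27 bp
  121–147 → 27 bp
Sorted largest to smallest: 53, 40, 27, 27 bp.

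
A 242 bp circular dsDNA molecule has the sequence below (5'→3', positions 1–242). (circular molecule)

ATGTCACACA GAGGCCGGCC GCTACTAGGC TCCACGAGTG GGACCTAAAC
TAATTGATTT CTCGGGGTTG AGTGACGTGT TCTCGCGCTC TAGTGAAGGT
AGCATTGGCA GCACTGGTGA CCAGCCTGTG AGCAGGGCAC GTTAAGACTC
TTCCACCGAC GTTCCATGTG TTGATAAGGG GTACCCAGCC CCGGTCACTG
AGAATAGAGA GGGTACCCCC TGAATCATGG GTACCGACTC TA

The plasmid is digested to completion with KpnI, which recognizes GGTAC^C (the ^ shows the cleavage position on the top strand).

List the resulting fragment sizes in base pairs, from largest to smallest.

KpnI sites (GGTACC) start at positions 180, 212, 230.
KpnI cuts after base 5 of each site (before the last base), so after positions 184, 216, 234.
Circular molecule, 3 cuts → 3 fragments:
  185–216 → 32 bp
  217–234 → 18 bp
  235–242 then 1–184 → 8 + 184 = 192 bp
Sorted largest to smallest: 192, 32, 18 bp.

192, 32, 18 bp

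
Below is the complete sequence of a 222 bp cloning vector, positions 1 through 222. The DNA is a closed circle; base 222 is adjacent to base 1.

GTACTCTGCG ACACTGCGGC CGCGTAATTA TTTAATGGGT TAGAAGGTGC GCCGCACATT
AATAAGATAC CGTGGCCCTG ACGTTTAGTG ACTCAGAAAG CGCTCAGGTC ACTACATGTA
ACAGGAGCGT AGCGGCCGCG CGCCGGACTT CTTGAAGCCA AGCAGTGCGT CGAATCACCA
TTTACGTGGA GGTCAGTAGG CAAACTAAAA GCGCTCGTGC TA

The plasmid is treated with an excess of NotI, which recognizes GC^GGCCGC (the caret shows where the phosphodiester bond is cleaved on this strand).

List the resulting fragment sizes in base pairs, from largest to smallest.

116, 106 bp

NotI sites (GCGGCCGC) start at positions 16, 132.
NotI cuts after base 2 of each site, so after positions 17, 133.
Circular molecule, 2 cuts → 2 fragments:
  18–133 → 116 bp
  134–222 then 1–17 → 89 + 17 = 106 bp
Sorted largest to smallest: 116, 106 bp.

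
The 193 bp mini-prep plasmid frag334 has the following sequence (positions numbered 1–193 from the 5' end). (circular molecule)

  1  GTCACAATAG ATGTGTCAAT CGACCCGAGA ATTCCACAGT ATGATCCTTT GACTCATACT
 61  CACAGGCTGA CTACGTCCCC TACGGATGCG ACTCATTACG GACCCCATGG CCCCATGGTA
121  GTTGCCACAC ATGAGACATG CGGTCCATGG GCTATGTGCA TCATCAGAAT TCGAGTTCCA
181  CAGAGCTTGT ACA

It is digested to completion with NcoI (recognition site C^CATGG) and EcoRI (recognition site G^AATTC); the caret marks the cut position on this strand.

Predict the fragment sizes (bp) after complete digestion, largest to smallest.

76, 55, 32, 22, 8 bp

NcoI sites (CCATGG) start at positions 105, 113, 145.
NcoI cuts after the first base of each site, so after positions 105, 113, 145.
EcoRI sites (GAATTC) start at positions 29, 167.
EcoRI cuts after the first base of each site, so after positions 29, 167.
Combined cut positions: 29, 105, 113, 145, 167.
Circular molecule, 5 cuts → 5 fragments:
  30–105 → 76 bp
  106–113 → 8 bp
  114–145 → 32 bp
  146–167 → 22 bp
  168–193 then 1–29 → 26 + 29 = 55 bp
Sorted largest to smallest: 76, 55, 32, 22, 8 bp.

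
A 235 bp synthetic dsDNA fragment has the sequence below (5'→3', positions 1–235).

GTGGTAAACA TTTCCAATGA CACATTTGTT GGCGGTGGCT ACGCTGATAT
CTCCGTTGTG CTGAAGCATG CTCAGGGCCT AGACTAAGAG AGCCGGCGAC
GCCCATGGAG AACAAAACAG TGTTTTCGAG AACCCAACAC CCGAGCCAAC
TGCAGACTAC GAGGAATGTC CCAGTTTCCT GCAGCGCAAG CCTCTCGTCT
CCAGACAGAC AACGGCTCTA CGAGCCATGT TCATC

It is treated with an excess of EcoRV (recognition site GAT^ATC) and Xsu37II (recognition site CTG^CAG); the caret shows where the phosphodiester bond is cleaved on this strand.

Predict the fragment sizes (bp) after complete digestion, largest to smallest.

The EcoRV site (GATATC) starts at position 46.
EcoRV cuts after base 3 of each site, so after position 48.
Xsu37II sites (CTGCAG) start at positions 150, 179.
Xsu37II cuts after base 3 of each site, so after positions 152, 181.
Combined cut positions: 48, 152, 181.
Linear molecule, 3 cuts → 4 fragments:
  1–48 → 48 bp
  49–152 → 104 bp
  153–181 → 29 bp
  182–235 → 54 bp
Sorted largest to smallest: 104, 54, 48, 29 bp.

104, 54, 48, 29 bp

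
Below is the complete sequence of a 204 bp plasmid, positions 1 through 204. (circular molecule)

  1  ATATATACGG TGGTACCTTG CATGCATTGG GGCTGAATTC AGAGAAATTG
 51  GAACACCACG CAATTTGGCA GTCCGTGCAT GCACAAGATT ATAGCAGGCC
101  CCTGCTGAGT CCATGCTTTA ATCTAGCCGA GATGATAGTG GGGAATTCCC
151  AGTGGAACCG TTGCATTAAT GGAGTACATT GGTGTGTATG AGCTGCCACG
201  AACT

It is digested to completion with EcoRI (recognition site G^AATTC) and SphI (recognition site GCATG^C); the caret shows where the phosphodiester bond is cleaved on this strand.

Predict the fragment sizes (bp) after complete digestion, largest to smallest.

EcoRI sites (GAATTC) start at positions 35, 143.
EcoRI cuts after the first base of each site, so after positions 35, 143.
SphI sites (GCATGC) start at positions 20, 77.
SphI cuts after base 5 of each site (before the last base), so after positions 24, 81.
Combined cut positions: 24, 35, 81, 143.
Circular molecule, 4 cuts → 4 fragments:
  25–35 → 11 bp
  36–81 → 46 bp
  82–143 → 62 bp
  144–204 then 1–24 → 61 + 24 = 85 bp
Sorted largest to smallest: 85, 62, 46, 11 bp.

85, 62, 46, 11 bp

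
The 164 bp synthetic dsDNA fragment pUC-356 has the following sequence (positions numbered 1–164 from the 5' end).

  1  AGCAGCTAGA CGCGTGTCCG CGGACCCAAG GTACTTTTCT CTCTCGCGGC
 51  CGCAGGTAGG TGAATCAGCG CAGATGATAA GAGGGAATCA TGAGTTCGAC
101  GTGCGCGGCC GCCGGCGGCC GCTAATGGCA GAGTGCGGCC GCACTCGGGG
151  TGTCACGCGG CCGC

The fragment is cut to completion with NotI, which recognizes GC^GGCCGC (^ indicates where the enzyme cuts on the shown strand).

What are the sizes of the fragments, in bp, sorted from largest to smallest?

NotI sites (GCGGCCGC) start at positions 46, 105, 115, 135, 157.
NotI cuts after base 2 of each site, so after positions 47, 106, 116, 136, 158.
Linear molecule, 5 cuts → 6 fragments:
  1–47 → 47 bp
  48–106 → 59 bp
  107–116 → 10 bp
  117–136 → 20 bp
  137–158 → 22 bp
  159–164 → 6 bp
Sorted largest to smallest: 59, 47, 22, 20, 10, 6 bp.

59, 47, 22, 20, 10, 6 bp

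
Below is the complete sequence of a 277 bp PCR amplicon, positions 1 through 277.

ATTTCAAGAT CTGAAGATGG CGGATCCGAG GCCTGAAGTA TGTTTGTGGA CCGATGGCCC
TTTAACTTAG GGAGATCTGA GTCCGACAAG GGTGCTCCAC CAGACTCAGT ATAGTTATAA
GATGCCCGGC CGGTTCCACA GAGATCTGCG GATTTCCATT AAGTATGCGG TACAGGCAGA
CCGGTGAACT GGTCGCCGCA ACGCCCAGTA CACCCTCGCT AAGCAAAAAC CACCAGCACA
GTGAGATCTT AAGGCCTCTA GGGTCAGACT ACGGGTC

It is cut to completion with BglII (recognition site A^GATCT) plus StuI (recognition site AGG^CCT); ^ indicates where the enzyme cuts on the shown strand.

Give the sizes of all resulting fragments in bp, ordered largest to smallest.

BglII sites (AGATCT) start at positions 7, 73, 142, 244.
BglII cuts after the first base of each site, so after positions 7, 73, 142, 244.
StuI sites (AGGCCT) start at positions 29, 252.
StuI cuts after base 3 of each site, so after positions 31, 254.
Combined cut positions: 7, 31, 73, 142, 244, 254.
Linear molecule, 6 cuts → 7 fragments:
  1–7 → 7 bp
  8–31 → 24 bp
  32–73 → 42 bp
  74–142 → 69 bp
  143–244 → 102 bp
  245–254 → 10 bp
  255–277 → 23 bp
Sorted largest to smallest: 102, 69, 42, 24, 23, 10, 7 bp.

102, 69, 42, 24, 23, 10, 7 bp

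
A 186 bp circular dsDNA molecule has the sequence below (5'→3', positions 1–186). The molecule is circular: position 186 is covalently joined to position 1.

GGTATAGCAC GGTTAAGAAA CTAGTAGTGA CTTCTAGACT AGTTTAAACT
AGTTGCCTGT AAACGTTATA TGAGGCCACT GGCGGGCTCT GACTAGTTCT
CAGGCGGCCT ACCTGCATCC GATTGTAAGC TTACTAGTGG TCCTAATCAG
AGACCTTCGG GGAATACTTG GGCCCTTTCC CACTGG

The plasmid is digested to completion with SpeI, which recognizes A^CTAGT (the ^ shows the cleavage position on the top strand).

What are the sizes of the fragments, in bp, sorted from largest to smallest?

73, 44, 41, 18, 10 bp

SpeI sites (ACTAGT) start at positions 20, 38, 48, 92, 133.
SpeI cuts after the first base of each site, so after positions 20, 38, 48, 92, 133.
Circular molecule, 5 cuts → 5 fragments:
  21–38 → 18 bp
  39–48 → 10 bp
  49–92 → 44 bp
  93–133 → 41 bp
  134–186 then 1–20 → 53 + 20 = 73 bp
Sorted largest to smallest: 73, 44, 41, 18, 10 bp.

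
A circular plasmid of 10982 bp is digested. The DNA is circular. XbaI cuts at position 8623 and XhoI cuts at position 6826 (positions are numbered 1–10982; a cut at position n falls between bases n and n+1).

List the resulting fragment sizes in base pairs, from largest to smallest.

9185, 1797 bp

Combined cut positions (sorted): 6826, 8623.
Circular molecule, 2 cuts → 2 fragments:
  8623 − 6826 = 1797 bp
  wrap: 10982 − 8623 + 6826 = 9185 bp
Sorted largest to smallest: 9185, 1797 bp.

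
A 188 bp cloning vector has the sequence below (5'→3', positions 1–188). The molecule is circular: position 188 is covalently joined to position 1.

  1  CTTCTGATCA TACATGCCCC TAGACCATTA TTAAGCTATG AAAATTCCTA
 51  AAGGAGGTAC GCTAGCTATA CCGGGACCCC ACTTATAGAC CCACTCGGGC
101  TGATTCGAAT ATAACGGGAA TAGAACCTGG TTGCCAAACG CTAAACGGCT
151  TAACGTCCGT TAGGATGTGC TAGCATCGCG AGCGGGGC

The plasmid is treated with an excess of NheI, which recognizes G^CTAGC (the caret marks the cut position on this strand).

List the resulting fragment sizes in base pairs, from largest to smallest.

NheI sites (GCTAGC) start at positions 61, 169.
NheI cuts after the first base of each site, so after positions 61, 169.
Circular molecule, 2 cuts → 2 fragments:
  62–169 → 108 bp
  170–188 then 1–61 → 19 + 61 = 80 bp
Sorted largest to smallest: 108, 80 bp.

108, 80 bp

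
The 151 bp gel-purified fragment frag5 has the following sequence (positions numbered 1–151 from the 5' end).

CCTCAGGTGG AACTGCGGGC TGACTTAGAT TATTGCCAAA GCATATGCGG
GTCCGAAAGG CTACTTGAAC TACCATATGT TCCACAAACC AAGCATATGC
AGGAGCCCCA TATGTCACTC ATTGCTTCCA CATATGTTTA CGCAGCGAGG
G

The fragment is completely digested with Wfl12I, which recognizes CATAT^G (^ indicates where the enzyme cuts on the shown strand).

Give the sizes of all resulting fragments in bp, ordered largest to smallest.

46, 32, 22, 20, 16, 15 bp

Wfl12I sites (CATATG) start at positions 42, 74, 94, 109, 131.
Wfl12I cuts after base 5 of each site (before the last base), so after positions 46, 78, 98, 113, 135.
Linear molecule, 5 cuts → 6 fragments:
  1–46 → 46 bp
  47–78 → 32 bp
  79–98 → 20 bp
  99–113 → 15 bp
  114–135 → 22 bp
  136–151 → 16 bp
Sorted largest to smallest: 46, 32, 22, 20, 16, 15 bp.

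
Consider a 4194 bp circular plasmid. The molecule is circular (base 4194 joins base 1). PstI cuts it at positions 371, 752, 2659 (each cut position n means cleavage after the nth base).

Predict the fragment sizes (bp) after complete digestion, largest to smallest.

1907, 1906, 381 bp

Circular molecule, 3 cuts → 3 fragments:
  752 − 371 = 381 bp
  2659 − 752 = 1907 bp
  wrap: 4194 − 2659 + 371 = 1906 bp
Sorted largest to smallest: 1907, 1906, 381 bp.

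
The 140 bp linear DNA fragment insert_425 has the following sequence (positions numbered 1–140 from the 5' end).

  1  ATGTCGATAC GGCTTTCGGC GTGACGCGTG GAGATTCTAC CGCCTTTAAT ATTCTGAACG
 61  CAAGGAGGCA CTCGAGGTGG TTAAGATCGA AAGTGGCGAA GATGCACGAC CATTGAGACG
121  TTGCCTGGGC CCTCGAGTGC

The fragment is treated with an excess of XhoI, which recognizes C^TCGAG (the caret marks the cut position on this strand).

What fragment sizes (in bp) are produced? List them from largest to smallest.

XhoI sites (CTCGAG) start at positions 71, 132.
XhoI cuts after the first base of each site, so after positions 71, 132.
Linear molecule, 2 cuts → 3 fragments:
  1–71 → 71 bp
  72–132 → 61 bp
  133–140 → 8 bp
Sorted largest to smallest: 71, 61, 8 bp.

71, 61, 8 bp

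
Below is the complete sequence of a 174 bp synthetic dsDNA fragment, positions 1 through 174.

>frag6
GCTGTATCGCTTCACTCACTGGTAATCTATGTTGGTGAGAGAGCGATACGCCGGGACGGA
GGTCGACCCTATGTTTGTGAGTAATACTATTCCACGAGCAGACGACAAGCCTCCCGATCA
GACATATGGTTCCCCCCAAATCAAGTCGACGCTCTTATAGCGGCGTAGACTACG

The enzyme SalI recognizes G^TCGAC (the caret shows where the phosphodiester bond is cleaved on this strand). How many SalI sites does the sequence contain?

GTCGAC occurs starting at positions 62, 145.
SalI cuts at 2 sites.

2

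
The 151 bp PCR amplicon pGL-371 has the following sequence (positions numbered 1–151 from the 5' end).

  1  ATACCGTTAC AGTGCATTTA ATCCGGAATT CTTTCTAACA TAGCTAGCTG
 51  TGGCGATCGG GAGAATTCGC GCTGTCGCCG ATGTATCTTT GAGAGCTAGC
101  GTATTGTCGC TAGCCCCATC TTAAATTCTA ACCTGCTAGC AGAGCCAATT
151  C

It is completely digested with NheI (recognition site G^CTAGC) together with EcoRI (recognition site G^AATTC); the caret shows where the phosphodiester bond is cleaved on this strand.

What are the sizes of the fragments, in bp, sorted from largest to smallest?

32, 26, 26, 20, 17, 16, 14 bp

NheI sites (GCTAGC) start at positions 43, 95, 109, 135.
NheI cuts after the first base of each site, so after positions 43, 95, 109, 135.
EcoRI sites (GAATTC) start at positions 26, 63.
EcoRI cuts after the first base of each site, so after positions 26, 63.
Combined cut positions: 26, 43, 63, 95, 109, 135.
Linear molecule, 6 cuts → 7 fragments:
  1–26 → 26 bp
  27–43 → 17 bp
  44–63 → 20 bp
  64–95 → 32 bp
  96–109 → 14 bp
  110–135 → 26 bp
  136–151 → 16 bp
Sorted largest to smallest: 32, 26, 26, 20, 17, 16, 14 bp.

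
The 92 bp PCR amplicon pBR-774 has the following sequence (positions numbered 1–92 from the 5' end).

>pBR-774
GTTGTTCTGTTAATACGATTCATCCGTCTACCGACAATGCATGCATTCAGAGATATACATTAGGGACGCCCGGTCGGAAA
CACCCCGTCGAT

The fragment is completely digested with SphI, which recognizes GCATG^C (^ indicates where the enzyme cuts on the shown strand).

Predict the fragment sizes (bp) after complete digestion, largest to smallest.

The SphI site (GCATGC) starts at position 39.
SphI cuts after base 5 of each site (before the last base), so after position 43.
Linear molecule, 1 cut → 2 fragments:
  1–43 → 43 bp
  44–92 → 49 bp
Sorted largest to smallest: 49, 43 bp.

49, 43 bp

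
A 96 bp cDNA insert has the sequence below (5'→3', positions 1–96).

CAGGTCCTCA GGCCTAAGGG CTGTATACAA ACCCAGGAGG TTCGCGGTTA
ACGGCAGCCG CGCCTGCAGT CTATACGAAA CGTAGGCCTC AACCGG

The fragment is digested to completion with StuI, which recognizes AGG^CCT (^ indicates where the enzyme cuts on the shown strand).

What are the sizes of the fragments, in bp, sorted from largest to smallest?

74, 12, 10 bp

StuI sites (AGGCCT) start at positions 10, 84.
StuI cuts after base 3 of each site, so after positions 12, 86.
Linear molecule, 2 cuts → 3 fragments:
  1–12 → 12 bp
  13–86 → 74 bp
  87–96 → 10 bp
Sorted largest to smallest: 74, 12, 10 bp.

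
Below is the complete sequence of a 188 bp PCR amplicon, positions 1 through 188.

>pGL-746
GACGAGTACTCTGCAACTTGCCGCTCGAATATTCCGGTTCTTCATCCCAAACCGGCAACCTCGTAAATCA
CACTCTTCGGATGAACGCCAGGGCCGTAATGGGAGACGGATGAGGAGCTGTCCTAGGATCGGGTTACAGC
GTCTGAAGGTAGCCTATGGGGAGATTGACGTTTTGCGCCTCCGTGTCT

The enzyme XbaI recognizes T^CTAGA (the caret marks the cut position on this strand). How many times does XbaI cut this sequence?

0

No occurrence of TCTAGA is present in the sequence.
XbaI does not cut: 0 sites.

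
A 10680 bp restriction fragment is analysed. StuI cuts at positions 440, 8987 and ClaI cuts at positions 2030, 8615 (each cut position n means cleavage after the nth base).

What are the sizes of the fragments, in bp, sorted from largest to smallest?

6585, 1693, 1590, 440, 372 bp

Combined cut positions (sorted): 440, 2030, 8615, 8987.
Linear molecule, 4 cuts → 5 fragments:
  440 − 0 = 440 bp
  2030 − 440 = 1590 bp
  8615 − 2030 = 6585 bp
  8987 − 8615 = 372 bp
  10680 − 8987 = 1693 bp
Sorted largest to smallest: 6585, 1693, 1590, 440, 372 bp.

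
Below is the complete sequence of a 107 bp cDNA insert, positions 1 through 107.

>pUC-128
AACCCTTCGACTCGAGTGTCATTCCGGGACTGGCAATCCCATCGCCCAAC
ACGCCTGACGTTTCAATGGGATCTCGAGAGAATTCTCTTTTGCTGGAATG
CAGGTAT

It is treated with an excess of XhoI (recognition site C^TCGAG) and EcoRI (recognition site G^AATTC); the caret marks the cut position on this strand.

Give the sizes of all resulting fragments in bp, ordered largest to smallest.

XhoI sites (CTCGAG) start at positions 11, 73.
XhoI cuts after the first base of each site, so after positions 11, 73.
The EcoRI site (GAATTC) starts at position 80.
EcoRI cuts after the first base of each site, so after position 80.
Combined cut positions: 11, 73, 80.
Linear molecule, 3 cuts → 4 fragments:
  1–11 → 11 bp
  12–73 → 62 bp
  74–80 → 7 bp
  81–107 → 27 bp
Sorted largest to smallest: 62, 27, 11, 7 bp.

62, 27, 11, 7 bp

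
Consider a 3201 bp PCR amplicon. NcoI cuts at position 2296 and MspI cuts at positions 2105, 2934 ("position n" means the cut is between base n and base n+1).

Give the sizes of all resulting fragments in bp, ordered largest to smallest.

Combined cut positions (sorted): 2105, 2296, 2934.
Linear molecule, 3 cuts → 4 fragments:
  2105 − 0 = 2105 bp
  2296 − 2105 = 191 bp
  2934 − 2296 = 638 bp
  3201 − 2934 = 267 bp
Sorted largest to smallest: 2105, 638, 267, 191 bp.

2105, 638, 267, 191 bp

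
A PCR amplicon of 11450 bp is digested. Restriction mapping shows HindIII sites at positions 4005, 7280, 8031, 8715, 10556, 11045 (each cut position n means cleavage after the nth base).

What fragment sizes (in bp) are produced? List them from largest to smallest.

Linear molecule, 6 cuts → 7 fragments:
  4005 − 0 = 4005 bp
  7280 − 4005 = 3275 bp
  8031 − 7280 = 751 bp
  8715 − 8031 = 684 bp
  10556 − 8715 = 1841 bp
  11045 − 10556 = 489 bp
  11450 − 11045 = 405 bp
Sorted largest to smallest: 4005, 3275, 1841, 751, 684, 489, 405 bp.

4005, 3275, 1841, 751, 684, 489, 405 bp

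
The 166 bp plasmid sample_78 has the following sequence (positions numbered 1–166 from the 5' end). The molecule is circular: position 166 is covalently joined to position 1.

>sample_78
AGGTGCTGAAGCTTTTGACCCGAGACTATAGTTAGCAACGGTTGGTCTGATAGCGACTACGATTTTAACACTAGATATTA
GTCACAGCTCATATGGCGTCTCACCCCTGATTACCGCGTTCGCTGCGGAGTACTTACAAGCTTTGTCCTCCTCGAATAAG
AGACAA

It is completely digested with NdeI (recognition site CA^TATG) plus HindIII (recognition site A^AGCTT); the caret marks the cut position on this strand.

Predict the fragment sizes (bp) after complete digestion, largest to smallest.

The NdeI site (CATATG) starts at position 90.
NdeI cuts after base 2 of each site, so after position 91.
HindIII sites (AAGCTT) start at positions 9, 138.
HindIII cuts after the first base of each site, so after positions 9, 138.
Combined cut positions: 9, 91, 138.
Circular molecule, 3 cuts → 3 fragments:
  10–91 → 82 bp
  92–138 → 47 bp
  139–166 then 1–9 → 28 + 9 = 37 bp
Sorted largest to smallest: 82, 47, 37 bp.

82, 47, 37 bp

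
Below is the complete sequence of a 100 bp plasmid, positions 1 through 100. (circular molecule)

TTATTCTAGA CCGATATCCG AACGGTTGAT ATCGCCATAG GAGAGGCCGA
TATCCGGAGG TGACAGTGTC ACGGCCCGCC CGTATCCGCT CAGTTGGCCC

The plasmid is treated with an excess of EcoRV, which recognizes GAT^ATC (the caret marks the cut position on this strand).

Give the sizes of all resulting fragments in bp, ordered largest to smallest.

EcoRV sites (GATATC) start at positions 13, 28, 49.
EcoRV cuts after base 3 of each site, so after positions 15, 30, 51.
Circular molecule, 3 cuts → 3 fragments:
  16–30 → 15 bp
  31–51 → 21 bp
  52–100 then 1–15 → 49 + 15 = 64 bp
Sorted largest to smallest: 64, 21, 15 bp.

64, 21, 15 bp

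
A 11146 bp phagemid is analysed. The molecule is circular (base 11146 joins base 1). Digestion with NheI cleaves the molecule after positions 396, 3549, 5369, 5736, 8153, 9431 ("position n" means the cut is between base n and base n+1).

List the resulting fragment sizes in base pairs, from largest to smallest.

3153, 2417, 2111, 1820, 1278, 367 bp

Circular molecule, 6 cuts → 6 fragments:
  3549 − 396 = 3153 bp
  5369 − 3549 = 1820 bp
  5736 − 5369 = 367 bp
  8153 − 5736 = 2417 bp
  9431 − 8153 = 1278 bp
  wrap: 11146 − 9431 + 396 = 2111 bp
Sorted largest to smallest: 3153, 2417, 2111, 1820, 1278, 367 bp.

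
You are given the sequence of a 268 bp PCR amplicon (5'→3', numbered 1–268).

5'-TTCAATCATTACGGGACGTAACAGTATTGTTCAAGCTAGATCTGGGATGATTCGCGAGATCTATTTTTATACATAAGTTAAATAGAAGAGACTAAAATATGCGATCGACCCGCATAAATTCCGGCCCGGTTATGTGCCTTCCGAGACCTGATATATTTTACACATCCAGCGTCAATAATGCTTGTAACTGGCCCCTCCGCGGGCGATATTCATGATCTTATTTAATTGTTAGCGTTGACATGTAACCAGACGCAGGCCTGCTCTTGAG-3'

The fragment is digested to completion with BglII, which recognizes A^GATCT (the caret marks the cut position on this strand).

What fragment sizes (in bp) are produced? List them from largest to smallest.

BglII sites (AGATCT) start at positions 38, 57.
BglII cuts after the first base of each site, so after positions 38, 57.
Linear molecule, 2 cuts → 3 fragments:
  1–38 → 38 bp
  39–57 → 19 bp
  58–268 → 211 bp
Sorted largest to smallest: 211, 38, 19 bp.

211, 38, 19 bp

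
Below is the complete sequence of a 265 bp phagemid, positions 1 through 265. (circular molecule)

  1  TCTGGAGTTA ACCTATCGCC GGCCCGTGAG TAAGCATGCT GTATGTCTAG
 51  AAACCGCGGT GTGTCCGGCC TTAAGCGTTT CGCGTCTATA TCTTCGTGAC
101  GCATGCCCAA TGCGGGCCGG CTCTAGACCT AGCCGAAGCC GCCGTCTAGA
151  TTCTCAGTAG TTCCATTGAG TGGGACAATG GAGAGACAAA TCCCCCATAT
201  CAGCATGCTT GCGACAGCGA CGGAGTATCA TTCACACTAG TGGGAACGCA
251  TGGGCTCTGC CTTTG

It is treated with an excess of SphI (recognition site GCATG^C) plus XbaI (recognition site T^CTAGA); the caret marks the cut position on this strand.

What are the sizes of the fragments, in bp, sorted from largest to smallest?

SphI sites (GCATGC) start at positions 34, 101, 203.
SphI cuts after base 5 of each site (before the last base), so after positions 38, 105, 207.
XbaI sites (TCTAGA) start at positions 46, 122, 145.
XbaI cuts after the first base of each site, so after positions 46, 122, 145.
Combined cut positions: 38, 46, 105, 122, 145, 207.
Circular molecule, 6 cuts → 6 fragments:
  39–46 → 8 bp
  47–105 → 59 bp
  106–122 → 17 bp
  123–145 → 23 bp
  146–207 → 62 bp
  208–265 then 1–38 → 58 + 38 = 96 bp
Sorted largest to smallest: 96, 62, 59, 23, 17, 8 bp.

96, 62, 59, 23, 17, 8 bp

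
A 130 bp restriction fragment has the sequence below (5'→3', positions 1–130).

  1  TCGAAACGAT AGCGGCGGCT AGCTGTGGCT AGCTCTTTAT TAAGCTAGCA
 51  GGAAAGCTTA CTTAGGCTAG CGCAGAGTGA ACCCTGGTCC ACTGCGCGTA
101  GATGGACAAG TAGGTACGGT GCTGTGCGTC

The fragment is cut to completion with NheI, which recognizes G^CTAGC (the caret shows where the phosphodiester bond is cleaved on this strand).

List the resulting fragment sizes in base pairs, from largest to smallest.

NheI sites (GCTAGC) start at positions 18, 28, 44, 66.
NheI cuts after the first base of each site, so after positions 18, 28, 44, 66.
Linear molecule, 4 cuts → 5 fragments:
  1–18 → 18 bp
  19–28 → 10 bp
  29–44 → 16 bp
  45–66 → 22 bp
  67–130 → 64 bp
Sorted largest to smallest: 64, 22, 18, 16, 10 bp.

64, 22, 18, 16, 10 bp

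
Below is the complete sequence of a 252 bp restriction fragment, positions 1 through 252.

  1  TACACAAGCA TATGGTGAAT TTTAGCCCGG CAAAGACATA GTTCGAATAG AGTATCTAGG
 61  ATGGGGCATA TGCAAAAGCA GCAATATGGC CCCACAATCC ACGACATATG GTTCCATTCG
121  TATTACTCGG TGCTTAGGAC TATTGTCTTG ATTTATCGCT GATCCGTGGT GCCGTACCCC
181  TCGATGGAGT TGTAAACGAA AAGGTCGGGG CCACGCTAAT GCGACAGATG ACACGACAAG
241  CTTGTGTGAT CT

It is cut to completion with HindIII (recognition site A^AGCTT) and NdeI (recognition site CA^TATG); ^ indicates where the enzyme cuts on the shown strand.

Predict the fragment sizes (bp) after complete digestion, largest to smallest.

132, 58, 38, 14, 10 bp

The HindIII site (AAGCTT) starts at position 238.
HindIII cuts after the first base of each site, so after position 238.
NdeI sites (CATATG) start at positions 9, 67, 105.
NdeI cuts after base 2 of each site, so after positions 10, 68, 106.
Combined cut positions: 10, 68, 106, 238.
Linear molecule, 4 cuts → 5 fragments:
  1–10 → 10 bp
  11–68 → 58 bp
  69–106 → 38 bp
  107–238 → 132 bp
  239–252 → 14 bp
Sorted largest to smallest: 132, 58, 38, 14, 10 bp.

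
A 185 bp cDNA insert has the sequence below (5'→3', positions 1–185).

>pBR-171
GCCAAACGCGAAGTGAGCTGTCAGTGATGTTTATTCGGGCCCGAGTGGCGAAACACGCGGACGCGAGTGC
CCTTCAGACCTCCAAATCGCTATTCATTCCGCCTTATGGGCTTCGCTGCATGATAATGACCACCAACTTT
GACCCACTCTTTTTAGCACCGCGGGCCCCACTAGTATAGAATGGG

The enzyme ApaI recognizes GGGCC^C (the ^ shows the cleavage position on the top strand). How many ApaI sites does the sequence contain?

2

GGGCCC occurs starting at positions 37, 163.
ApaI cuts at 2 sites.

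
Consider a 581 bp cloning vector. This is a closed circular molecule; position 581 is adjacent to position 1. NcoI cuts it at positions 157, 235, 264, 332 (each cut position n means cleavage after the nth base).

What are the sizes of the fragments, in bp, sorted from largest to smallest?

406, 78, 68, 29 bp

Circular molecule, 4 cuts → 4 fragments:
  235 − 157 = 78 bp
  264 − 235 = 29 bp
  332 − 264 = 68 bp
  wrap: 581 − 332 + 157 = 406 bp
Sorted largest to smallest: 406, 78, 68, 29 bp.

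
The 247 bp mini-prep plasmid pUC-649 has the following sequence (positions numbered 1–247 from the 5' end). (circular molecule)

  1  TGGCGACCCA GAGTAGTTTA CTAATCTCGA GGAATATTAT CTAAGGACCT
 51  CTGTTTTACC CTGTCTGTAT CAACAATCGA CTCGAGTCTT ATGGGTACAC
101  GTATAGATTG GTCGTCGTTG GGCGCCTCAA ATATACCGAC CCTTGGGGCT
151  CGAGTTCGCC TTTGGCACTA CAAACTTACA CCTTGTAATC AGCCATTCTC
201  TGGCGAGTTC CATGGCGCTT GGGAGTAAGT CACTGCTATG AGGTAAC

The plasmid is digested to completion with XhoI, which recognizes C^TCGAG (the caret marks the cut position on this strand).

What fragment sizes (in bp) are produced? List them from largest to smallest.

124, 68, 55 bp

XhoI sites (CTCGAG) start at positions 26, 81, 149.
XhoI cuts after the first base of each site, so after positions 26, 81, 149.
Circular molecule, 3 cuts → 3 fragments:
  27–81 → 55 bp
  82–149 → 68 bp
  150–247 then 1–26 → 98 + 26 = 124 bp
Sorted largest to smallest: 124, 68, 55 bp.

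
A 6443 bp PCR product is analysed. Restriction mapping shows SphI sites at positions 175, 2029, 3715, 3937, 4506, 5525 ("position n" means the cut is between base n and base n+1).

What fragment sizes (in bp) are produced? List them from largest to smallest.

Linear molecule, 6 cuts → 7 fragments:
  175 − 0 = 175 bp
  2029 − 175 = 1854 bp
  3715 − 2029 = 1686 bp
  3937 − 3715 = 222 bp
  4506 − 3937 = 569 bp
  5525 − 4506 = 1019 bp
  6443 − 5525 = 918 bp
Sorted largest to smallest: 1854, 1686, 1019, 918, 569, 222, 175 bp.

1854, 1686, 1019, 918, 569, 222, 175 bp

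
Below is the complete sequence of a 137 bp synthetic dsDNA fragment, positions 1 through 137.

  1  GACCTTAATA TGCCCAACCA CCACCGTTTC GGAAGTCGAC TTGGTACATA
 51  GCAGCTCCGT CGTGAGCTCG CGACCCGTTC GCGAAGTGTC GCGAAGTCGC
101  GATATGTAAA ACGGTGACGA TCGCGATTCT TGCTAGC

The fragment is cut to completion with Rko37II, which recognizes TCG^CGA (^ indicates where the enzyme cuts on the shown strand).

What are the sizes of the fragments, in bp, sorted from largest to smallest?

Rko37II sites (TCGCGA) start at positions 68, 79, 89, 97, 121.
Rko37II cuts after base 3 of each site, so after positions 70, 81, 91, 99, 123.
Linear molecule, 5 cuts → 6 fragments:
  1–70 → 70 bp
  71–81 → 11 bp
  82–91 → 10 bp
  92–99 → 8 bp
  100–123 → 24 bp
  124–137 → 14 bp
Sorted largest to smallest: 70, 24, 14, 11, 10, 8 bp.

70, 24, 14, 11, 10, 8 bp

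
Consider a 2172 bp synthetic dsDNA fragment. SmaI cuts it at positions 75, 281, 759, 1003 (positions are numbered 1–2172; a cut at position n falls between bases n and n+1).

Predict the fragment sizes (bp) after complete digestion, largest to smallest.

Linear molecule, 4 cuts → 5 fragments:
  75 − 0 = 75 bp
  281 − 75 = 206 bp
  759 − 281 = 478 bp
  1003 − 759 = 244 bp
  2172 − 1003 = 1169 bp
Sorted largest to smallest: 1169, 478, 244, 206, 75 bp.

1169, 478, 244, 206, 75 bp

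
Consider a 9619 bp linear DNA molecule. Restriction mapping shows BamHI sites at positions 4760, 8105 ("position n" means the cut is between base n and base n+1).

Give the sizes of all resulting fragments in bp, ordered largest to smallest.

4760, 3345, 1514 bp

Linear molecule, 2 cuts → 3 fragments:
  4760 − 0 = 4760 bp
  8105 − 4760 = 3345 bp
  9619 − 8105 = 1514 bp
Sorted largest to smallest: 4760, 3345, 1514 bp.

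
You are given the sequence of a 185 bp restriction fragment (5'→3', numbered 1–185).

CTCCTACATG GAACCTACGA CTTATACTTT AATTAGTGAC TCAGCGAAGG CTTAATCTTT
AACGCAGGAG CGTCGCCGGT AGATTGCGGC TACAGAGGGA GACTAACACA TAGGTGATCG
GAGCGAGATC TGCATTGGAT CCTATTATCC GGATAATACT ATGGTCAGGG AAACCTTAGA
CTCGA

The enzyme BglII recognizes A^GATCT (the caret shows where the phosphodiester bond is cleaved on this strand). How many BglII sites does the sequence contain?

1

AGATCT occurs starting at position 126.
BglII cuts at 1 site.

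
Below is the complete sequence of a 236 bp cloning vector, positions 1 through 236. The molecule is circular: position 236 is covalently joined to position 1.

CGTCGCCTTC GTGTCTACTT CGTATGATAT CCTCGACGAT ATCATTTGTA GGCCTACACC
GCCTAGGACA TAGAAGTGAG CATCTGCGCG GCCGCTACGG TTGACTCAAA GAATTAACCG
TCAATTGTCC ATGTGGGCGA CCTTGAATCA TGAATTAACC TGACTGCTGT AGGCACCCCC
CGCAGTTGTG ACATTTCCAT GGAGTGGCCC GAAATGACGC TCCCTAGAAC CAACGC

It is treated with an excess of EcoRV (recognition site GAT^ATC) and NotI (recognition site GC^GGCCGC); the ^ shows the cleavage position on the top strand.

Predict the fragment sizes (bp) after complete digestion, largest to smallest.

175, 49, 12 bp

EcoRV sites (GATATC) start at positions 26, 38.
EcoRV cuts after base 3 of each site, so after positions 28, 40.
The NotI site (GCGGCCGC) starts at position 88.
NotI cuts after base 2 of each site, so after position 89.
Combined cut positions: 28, 40, 89.
Circular molecule, 3 cuts → 3 fragments:
  29–40 → 12 bp
  41–89 → 49 bp
  90–236 then 1–28 → 147 + 28 = 175 bp
Sorted largest to smallest: 175, 49, 12 bp.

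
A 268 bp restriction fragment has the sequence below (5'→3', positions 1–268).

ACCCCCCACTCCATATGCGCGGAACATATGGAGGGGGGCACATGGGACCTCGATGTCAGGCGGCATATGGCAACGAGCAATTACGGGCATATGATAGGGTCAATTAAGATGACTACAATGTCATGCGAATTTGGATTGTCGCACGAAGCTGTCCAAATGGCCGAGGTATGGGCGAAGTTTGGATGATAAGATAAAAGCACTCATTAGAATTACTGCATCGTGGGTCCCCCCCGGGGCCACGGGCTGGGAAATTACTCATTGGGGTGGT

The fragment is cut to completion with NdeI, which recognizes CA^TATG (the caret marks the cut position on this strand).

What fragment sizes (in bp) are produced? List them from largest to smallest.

179, 39, 24, 13, 13 bp

NdeI sites (CATATG) start at positions 12, 25, 64, 88.
NdeI cuts after base 2 of each site, so after positions 13, 26, 65, 89.
Linear molecule, 4 cuts → 5 fragments:
  1–13 → 13 bp
  14–26 → 13 bp
  27–65 → 39 bp
  66–89 → 24 bp
  90–268 → 179 bp
Sorted largest to smallest: 179, 39, 24, 13, 13 bp.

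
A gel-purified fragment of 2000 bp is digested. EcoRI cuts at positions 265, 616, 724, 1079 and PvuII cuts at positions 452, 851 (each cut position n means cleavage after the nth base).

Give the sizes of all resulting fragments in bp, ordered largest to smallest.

Combined cut positions (sorted): 265, 452, 616, 724, 851, 1079.
Linear molecule, 6 cuts → 7 fragments:
  265 − 0 = 265 bp
  452 − 265 = 187 bp
  616 − 452 = 164 bp
  724 − 616 = 108 bp
  851 − 724 = 127 bp
  1079 − 851 = 228 bp
  2000 − 1079 = 921 bp
Sorted largest to smallest: 921, 265, 228, 187, 164, 127, 108 bp.

921, 265, 228, 187, 164, 127, 108 bp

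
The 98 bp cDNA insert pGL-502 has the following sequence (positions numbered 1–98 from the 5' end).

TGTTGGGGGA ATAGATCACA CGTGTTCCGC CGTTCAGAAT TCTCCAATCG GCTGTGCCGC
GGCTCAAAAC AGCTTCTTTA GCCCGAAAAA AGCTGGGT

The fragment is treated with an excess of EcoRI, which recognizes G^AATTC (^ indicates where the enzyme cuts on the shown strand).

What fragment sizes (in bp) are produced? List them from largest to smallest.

The EcoRI site (GAATTC) starts at position 37.
EcoRI cuts after the first base of each site, so after position 37.
Linear molecule, 1 cut → 2 fragments:
  1–37 → 37 bp
  38–98 → 61 bp
Sorted largest to smallest: 61, 37 bp.

61, 37 bp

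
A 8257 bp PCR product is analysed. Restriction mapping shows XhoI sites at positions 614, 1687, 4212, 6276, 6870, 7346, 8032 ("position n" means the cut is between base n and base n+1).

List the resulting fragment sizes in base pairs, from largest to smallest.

2525, 2064, 1073, 686, 614, 594, 476, 225 bp

Linear molecule, 7 cuts → 8 fragments:
  614 − 0 = 614 bp
  1687 − 614 = 1073 bp
  4212 − 1687 = 2525 bp
  6276 − 4212 = 2064 bp
  6870 − 6276 = 594 bp
  7346 − 6870 = 476 bp
  8032 − 7346 = 686 bp
  8257 − 8032 = 225 bp
Sorted largest to smallest: 2525, 2064, 1073, 686, 614, 594, 476, 225 bp.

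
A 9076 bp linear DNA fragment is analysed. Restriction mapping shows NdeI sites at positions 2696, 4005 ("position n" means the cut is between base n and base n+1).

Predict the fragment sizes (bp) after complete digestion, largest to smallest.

Linear molecule, 2 cuts → 3 fragments:
  2696 − 0 = 2696 bp
  4005 − 2696 = 1309 bp
  9076 − 4005 = 5071 bp
Sorted largest to smallest: 5071, 2696, 1309 bp.

5071, 2696, 1309 bp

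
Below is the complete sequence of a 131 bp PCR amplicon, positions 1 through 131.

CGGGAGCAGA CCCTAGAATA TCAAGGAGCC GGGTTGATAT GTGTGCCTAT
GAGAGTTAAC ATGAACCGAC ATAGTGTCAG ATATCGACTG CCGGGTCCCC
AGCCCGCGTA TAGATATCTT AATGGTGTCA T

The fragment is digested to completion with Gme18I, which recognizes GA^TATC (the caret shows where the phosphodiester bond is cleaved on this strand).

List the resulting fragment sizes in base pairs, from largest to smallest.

Gme18I sites (GATATC) start at positions 80, 113.
Gme18I cuts after base 2 of each site, so after positions 81, 114.
Linear molecule, 2 cuts → 3 fragments:
  1–81 → 81 bp
  82–114 → 33 bp
  115–131 → 17 bp
Sorted largest to smallest: 81, 33, 17 bp.

81, 33, 17 bp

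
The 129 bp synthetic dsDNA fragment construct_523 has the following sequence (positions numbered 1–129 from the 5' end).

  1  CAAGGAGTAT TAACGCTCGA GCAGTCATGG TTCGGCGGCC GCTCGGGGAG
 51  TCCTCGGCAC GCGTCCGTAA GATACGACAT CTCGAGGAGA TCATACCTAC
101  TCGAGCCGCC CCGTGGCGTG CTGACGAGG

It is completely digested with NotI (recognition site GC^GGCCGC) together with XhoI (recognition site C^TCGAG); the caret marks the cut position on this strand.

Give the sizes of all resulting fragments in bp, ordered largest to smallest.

45, 29, 20, 19, 16 bp

The NotI site (GCGGCCGC) starts at position 35.
NotI cuts after base 2 of each site, so after position 36.
XhoI sites (CTCGAG) start at positions 16, 81, 100.
XhoI cuts after the first base of each site, so after positions 16, 81, 100.
Combined cut positions: 16, 36, 81, 100.
Linear molecule, 4 cuts → 5 fragments:
  1–16 → 16 bp
  17–36 → 20 bp
  37–81 → 45 bp
  82–100 → 19 bp
  101–129 → 29 bp
Sorted largest to smallest: 45, 29, 20, 19, 16 bp.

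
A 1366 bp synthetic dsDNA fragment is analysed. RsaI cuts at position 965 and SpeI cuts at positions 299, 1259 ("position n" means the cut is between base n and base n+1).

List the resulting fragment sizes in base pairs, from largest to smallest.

Combined cut positions (sorted): 299, 965, 1259.
Linear molecule, 3 cuts → 4 fragments:
  299 − 0 = 299 bp
  965 − 299 = 666 bp
  1259 − 965 = 294 bp
  1366 − 1259 = 107 bp
Sorted largest to smallest: 666, 299, 294, 107 bp.

666, 299, 294, 107 bp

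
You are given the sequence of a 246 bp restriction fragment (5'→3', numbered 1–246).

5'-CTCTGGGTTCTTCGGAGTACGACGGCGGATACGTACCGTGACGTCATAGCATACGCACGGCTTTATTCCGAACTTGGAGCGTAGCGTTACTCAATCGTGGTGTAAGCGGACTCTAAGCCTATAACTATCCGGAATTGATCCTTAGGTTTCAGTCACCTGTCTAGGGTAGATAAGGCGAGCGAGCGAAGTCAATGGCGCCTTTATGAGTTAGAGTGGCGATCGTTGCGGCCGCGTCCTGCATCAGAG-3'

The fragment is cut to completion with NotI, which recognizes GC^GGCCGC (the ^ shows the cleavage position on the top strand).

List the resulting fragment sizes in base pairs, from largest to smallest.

The NotI site (GCGGCCGC) starts at position 225.
NotI cuts after base 2 of each site, so after position 226.
Linear molecule, 1 cut → 2 fragments:
  1–226 → 226 bp
  227–246 → 20 bp
Sorted largest to smallest: 226, 20 bp.

226, 20 bp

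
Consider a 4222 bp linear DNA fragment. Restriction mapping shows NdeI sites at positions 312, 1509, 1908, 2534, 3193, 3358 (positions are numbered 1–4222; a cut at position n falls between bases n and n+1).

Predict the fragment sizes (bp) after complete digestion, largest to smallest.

1197, 864, 659, 626, 399, 312, 165 bp

Linear molecule, 6 cuts → 7 fragments:
  312 − 0 = 312 bp
  1509 − 312 = 1197 bp
  1908 − 1509 = 399 bp
  2534 − 1908 = 626 bp
  3193 − 2534 = 659 bp
  3358 − 3193 = 165 bp
  4222 − 3358 = 864 bp
Sorted largest to smallest: 1197, 864, 659, 626, 399, 312, 165 bp.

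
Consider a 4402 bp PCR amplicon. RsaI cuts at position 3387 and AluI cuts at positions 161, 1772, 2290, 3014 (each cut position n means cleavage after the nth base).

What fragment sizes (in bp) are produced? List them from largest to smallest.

Combined cut positions (sorted): 161, 1772, 2290, 3014, 3387.
Linear molecule, 5 cuts → 6 fragments:
  161 − 0 = 161 bp
  1772 − 161 = 1611 bp
  2290 − 1772 = 518 bp
  3014 − 2290 = 724 bp
  3387 − 3014 = 373 bp
  4402 − 3387 = 1015 bp
Sorted largest to smallest: 1611, 1015, 724, 518, 373, 161 bp.

1611, 1015, 724, 518, 373, 161 bp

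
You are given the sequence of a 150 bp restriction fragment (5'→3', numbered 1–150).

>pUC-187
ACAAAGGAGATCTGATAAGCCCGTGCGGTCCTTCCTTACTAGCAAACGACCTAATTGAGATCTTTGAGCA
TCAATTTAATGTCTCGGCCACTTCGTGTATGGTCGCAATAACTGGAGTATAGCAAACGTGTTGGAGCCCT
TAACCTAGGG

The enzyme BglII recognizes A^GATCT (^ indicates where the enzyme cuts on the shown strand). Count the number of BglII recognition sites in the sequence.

AGATCT occurs starting at positions 8, 58.
BglII cuts at 2 sites.

2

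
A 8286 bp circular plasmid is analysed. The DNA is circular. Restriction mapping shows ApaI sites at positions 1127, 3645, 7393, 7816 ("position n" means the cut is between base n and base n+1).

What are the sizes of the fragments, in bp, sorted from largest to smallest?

3748, 2518, 1597, 423 bp

Circular molecule, 4 cuts → 4 fragments:
  3645 − 1127 = 2518 bp
  7393 − 3645 = 3748 bp
  7816 − 7393 = 423 bp
  wrap: 8286 − 7816 + 1127 = 1597 bp
Sorted largest to smallest: 3748, 2518, 1597, 423 bp.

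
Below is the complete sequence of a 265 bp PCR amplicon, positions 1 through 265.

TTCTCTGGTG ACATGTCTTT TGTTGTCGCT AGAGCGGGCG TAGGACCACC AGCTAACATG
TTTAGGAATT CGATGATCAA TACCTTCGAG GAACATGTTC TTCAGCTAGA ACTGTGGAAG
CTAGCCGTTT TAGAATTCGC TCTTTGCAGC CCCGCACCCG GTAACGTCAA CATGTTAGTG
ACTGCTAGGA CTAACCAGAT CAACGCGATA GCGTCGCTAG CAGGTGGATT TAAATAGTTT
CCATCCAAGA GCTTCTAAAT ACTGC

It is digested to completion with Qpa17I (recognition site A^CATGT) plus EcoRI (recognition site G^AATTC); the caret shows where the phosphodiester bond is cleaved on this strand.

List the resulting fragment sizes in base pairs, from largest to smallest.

Qpa17I sites (ACATGT) start at positions 11, 56, 93, 170.
Qpa17I cuts after the first base of each site, so after positions 11, 56, 93, 170.
EcoRI sites (GAATTC) start at positions 66, 133.
EcoRI cuts after the first base of each site, so after positions 66, 133.
Combined cut positions: 11, 56, 66, 93, 133, 170.
Linear molecule, 6 cuts → 7 fragments:
  1–11 → 11 bp
  12–56 → 45 bp
  57–66 → 10 bp
  67–93 → 27 bp
  94–133 → 40 bp
  134–170 → 37 bp
  171–265 → 95 bp
Sorted largest to smallest: 95, 45, 40, 37, 27, 11, 10 bp.

95, 45, 40, 37, 27, 11, 10 bp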